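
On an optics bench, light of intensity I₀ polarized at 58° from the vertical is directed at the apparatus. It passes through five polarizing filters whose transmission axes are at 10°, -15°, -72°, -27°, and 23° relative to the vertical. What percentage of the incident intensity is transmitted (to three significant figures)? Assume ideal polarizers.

≈ 2.25%

I₁ = I₀ cos²(10° − 58°) = I₀ cos²(48°) = 0.4477 I₀.
I₂ = I₁ cos²(-15° − 10°) = 0.4477 I₀ · cos²(25°) = 0.3678 I₀.
I₃ = I₂ cos²(-72° + 15°) = 0.3678 I₀ · cos²(57°) = 0.1091 I₀.
I₄ = I₃ cos²(-27° + 72°) = 0.1091 I₀ · cos²(45°) = 0.05455 I₀.
I₅ = I₄ cos²(23° + 27°) = 0.05455 I₀ · cos²(50°) = 0.02254 I₀.
That is 2.254% of the incident intensity.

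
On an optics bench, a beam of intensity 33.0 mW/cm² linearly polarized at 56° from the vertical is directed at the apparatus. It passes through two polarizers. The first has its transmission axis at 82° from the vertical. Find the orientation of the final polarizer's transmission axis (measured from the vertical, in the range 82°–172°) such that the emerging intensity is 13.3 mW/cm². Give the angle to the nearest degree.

By Malus's law, I₁ = I₀ cos²(82° − 56°) = I₀ cos²(26°) = 0.8078 I₀.
Target fraction: 13.3 / 33.0 mW/cm² = 0.403 of I₀.
Need I₂/I₀ = 0.403, so cos²(θ − 82°) = 0.403 / 0.8078 = 0.4989.
θ − 82° = arccos(√0.4989) = 45.1°, giving θ ≈ 82 + 45.1 = 127.1°.

θ ≈ 127°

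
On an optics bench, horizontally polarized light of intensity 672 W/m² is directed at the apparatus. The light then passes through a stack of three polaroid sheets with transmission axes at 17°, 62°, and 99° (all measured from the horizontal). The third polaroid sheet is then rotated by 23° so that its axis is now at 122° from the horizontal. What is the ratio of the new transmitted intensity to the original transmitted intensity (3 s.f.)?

Before rotation:
I₁ = I₀ cos²(17° − 0°) = I₀ cos²(17°) = 0.9145 I₀.
I₂ = I₁ cos²(62° − 17°) = 0.9145 I₀ · cos²(45°) = 0.4573 I₀.
I₃ = I₂ cos²(99° − 62°) = 0.4573 I₀ · cos²(37°) = 0.2916 I₀.
After rotation:
I₁ = I₀ cos²(17° − 0°) = I₀ cos²(17°) = 0.9145 I₀.
I₂ = I₁ cos²(62° − 17°) = 0.9145 I₀ · cos²(45°) = 0.4573 I₀.
I₃ = I₂ cos²(122° − 62°) = 0.4573 I₀ · cos²(60°) = 0.1143 I₀.
Ratio = 0.1143 / 0.2916 = 0.392.

I_new/I_old ≈ 0.392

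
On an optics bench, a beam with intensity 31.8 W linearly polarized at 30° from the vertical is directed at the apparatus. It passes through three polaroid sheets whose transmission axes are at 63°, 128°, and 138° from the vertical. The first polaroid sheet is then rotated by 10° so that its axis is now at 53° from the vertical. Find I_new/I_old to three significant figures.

I_new/I_old ≈ 0.452

Before rotation:
I₁ = I₀ cos²(63° − 30°) = I₀ cos²(33°) = 0.7034 I₀.
I₂ = I₁ cos²(128° − 63°) = 0.7034 I₀ · cos²(65°) = 0.1256 I₀.
I₃ = I₂ cos²(138° − 128°) = 0.1256 I₀ · cos²(10°) = 0.1218 I₀.
After rotation:
I₁ = I₀ cos²(53° − 30°) = I₀ cos²(23°) = 0.8473 I₀.
I₂ = I₁ cos²(128° − 53°) = 0.8473 I₀ · cos²(75°) = 0.05676 I₀.
I₃ = I₂ cos²(138° − 128°) = 0.05676 I₀ · cos²(10°) = 0.05505 I₀.
Ratio = 0.05505 / 0.1218 = 0.4518.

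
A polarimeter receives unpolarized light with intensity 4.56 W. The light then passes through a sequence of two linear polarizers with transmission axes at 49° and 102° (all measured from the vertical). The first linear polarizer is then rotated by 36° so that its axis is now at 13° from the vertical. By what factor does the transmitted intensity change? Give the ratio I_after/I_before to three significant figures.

Before rotation:
Unpolarized light through the first polarizer → I₁ = ½ I₀, now polarized at 49°.
I₂ = I₁ cos²(102° − 49°) = 0.5 I₀ · cos²(53°) = 0.1811 I₀.
After rotation:
Unpolarized light through the first polarizer → I₁ = ½ I₀, now polarized at 13°.
I₂ = I₁ cos²(102° − 13°) = 0.5 I₀ · cos²(89°) = 0.0001523 I₀.
Ratio = 0.0001523 / 0.1811 = 0.000841.

I_new/I_old ≈ 0.000841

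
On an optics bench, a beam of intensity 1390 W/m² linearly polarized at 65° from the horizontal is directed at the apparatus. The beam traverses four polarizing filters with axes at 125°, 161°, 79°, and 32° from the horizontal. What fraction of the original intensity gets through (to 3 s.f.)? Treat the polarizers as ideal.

I/I₀ ≈ 0.00147

I₁ = 1390 W/m² · cos²(60°) = 347.5 W/m².
I₂ = I₁ · cos²(36°) = 347.5 · 0.6545 = 227.4 W/m².
I₃ = I₂ · cos²(82°) = 227.4 · 0.01937 = 4.405 W/m².
I₄ = I₃ · cos²(47°) = 4.405 · 0.4651 = 2.049 W/m².
Transmitted fraction = 0.001474.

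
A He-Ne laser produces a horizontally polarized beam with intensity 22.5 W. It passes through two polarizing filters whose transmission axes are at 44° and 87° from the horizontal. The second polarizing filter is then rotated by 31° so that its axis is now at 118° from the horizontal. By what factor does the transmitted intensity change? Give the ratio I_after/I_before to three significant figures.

I_new/I_old ≈ 0.142

Before rotation:
By Malus's law, I₁ = I₀ cos²(44° − 0°) = I₀ cos²(44°) = 0.5174 I₀.
I₂ = I₁ cos²(87° − 44°) = 0.5174 I₀ · cos²(43°) = 0.2768 I₀.
After rotation:
I₁ = I₀ cos²(44° − 0°) = I₀ cos²(44°) = 0.5174 I₀.
I₂ = I₁ cos²(118° − 44°) = 0.5174 I₀ · cos²(74°) = 0.03931 I₀.
Ratio = 0.03931 / 0.2768 = 0.142.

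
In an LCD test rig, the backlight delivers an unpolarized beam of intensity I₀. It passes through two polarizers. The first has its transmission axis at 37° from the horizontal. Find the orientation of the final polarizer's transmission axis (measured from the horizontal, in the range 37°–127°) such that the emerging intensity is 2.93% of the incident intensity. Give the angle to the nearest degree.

θ ≈ 113°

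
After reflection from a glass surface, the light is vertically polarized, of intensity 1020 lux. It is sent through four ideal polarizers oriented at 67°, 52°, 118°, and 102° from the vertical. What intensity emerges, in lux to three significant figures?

By Malus's law, I₁ = 1020 lux · cos²(67°) = 155.7 lux.
I₂ = I₁ · cos²(15°) = 155.7 · 0.933 = 145.3 lux.
I₃ = I₂ · cos²(66°) = 145.3 · 0.1654 = 24.04 lux.
I₄ = I₃ · cos²(16°) = 24.04 · 0.924 = 22.21 lux.

I ≈ 22.2 lux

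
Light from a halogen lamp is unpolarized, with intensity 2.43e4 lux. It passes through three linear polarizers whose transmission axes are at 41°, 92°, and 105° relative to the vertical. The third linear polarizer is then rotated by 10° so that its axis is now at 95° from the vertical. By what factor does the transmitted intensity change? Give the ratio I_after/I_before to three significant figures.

Before rotation:
Unpolarized light through the first polarizer → I₁ = ½ I₀, now polarized at 41°.
I₂ = I₁ cos²(92° − 41°) = 0.5 I₀ · cos²(51°) = 0.198 I₀.
I₃ = I₂ cos²(105° − 92°) = 0.198 I₀ · cos²(13°) = 0.188 I₀.
After rotation:
Unpolarized light through the first polarizer → I₁ = ½ I₀, now polarized at 41°.
I₂ = I₁ cos²(92° − 41°) = 0.5 I₀ · cos²(51°) = 0.198 I₀.
I₃ = I₂ cos²(95° − 92°) = 0.198 I₀ · cos²(3°) = 0.1975 I₀.
Ratio = 0.1975 / 0.188 = 1.05.

I_new/I_old ≈ 1.05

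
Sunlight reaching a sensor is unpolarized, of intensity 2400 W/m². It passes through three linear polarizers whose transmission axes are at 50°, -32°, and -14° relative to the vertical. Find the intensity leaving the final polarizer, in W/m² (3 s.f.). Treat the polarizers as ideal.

Unpolarized light through the first polarizer → I₁ = 2400 W/m²/2 = 1200 W/m², polarized at 50°.
I₂ = I₁ · cos²(82°) = 1200 · 0.01937 = 23.24 W/m².
I₃ = I₂ · cos²(18°) = 23.24 · 0.9045 = 21.02 W/m².

I ≈ 21.0 W/m²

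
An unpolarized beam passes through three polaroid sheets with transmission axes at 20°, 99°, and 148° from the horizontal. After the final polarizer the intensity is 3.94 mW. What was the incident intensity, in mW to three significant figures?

Unpolarized light through the first polarizer → I₁ = ½ I₀, now polarized at 20°.
I₂ = I₁ cos²(99° − 20°) = 0.5 I₀ · cos²(79°) = 0.0182 I₀.
I₃ = I₂ cos²(148° − 99°) = 0.0182 I₀ · cos²(49°) = 0.007835 I₀.
So 3.94 mW = 0.007835 I₀, giving I₀ = 3.94/0.007835 = 502.9 mW.

I₀ ≈ 503 mW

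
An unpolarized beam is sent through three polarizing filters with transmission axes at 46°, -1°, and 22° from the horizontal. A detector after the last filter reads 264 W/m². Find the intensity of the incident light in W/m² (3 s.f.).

I₀ ≈ 1340 W/m²

Unpolarized light through the first polarizer → I₁ = ½ I₀, now polarized at 46°.
I₂ = I₁ cos²(-1° − 46°) = 0.5 I₀ · cos²(47°) = 0.2326 I₀.
I₃ = I₂ cos²(22° + 1°) = 0.2326 I₀ · cos²(23°) = 0.1971 I₀.
So 264 W/m² = 0.1971 I₀, giving I₀ = 264/0.1971 = 1340 W/m².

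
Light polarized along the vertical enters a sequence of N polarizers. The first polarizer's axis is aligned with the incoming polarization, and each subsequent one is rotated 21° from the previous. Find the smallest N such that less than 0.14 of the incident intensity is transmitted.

N = 16

First polarizer is aligned with the polarization: full transmission.
Each further stage multiplies by cos²(21°) = 0.8716.
After N polarizers: T = 0.8716^(N−1). Require T < 0.14 ⇒ N−1 > ln(0.14)/ln(0.8716) = 14.30, so N−1 ≥ 15 and N = 16.
Check: N=16 gives T = 0.1272 < 0.14; N=15 gives T = 0.146.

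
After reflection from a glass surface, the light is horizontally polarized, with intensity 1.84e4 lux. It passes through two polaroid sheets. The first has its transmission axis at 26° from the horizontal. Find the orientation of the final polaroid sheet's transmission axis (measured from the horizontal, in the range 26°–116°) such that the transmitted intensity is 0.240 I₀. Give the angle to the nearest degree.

By Malus's law, I₁ = I₀ cos²(26° − 0°) = I₀ cos²(26°) = 0.8078 I₀.
Need I₂/I₀ = 0.24, so cos²(θ − 26°) = 0.24 / 0.8078 = 0.2971.
θ − 26° = arccos(√0.2971) = 57.0°, giving θ ≈ 26 + 57.0 = 83.0°.

θ ≈ 83°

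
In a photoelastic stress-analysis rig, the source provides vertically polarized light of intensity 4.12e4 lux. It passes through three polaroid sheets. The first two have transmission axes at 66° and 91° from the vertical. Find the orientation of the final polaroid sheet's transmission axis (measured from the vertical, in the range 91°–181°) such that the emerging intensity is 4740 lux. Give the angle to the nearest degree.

θ ≈ 114°

I₁ = I₀ cos²(66° − 0°) = I₀ cos²(66°) = 0.1654 I₀.
I₂ = I₁ cos²(91° − 66°) = 0.1654 I₀ · cos²(25°) = 0.1359 I₀.
Target fraction: 4740 / 4.12e4 lux = 0.115 of I₀.
Need I₃/I₀ = 0.115, so cos²(θ − 91°) = 0.115 / 0.1359 = 0.8466.
θ − 91° = arccos(√0.8466) = 23.1°, giving θ ≈ 91 + 23.1 = 114.1°.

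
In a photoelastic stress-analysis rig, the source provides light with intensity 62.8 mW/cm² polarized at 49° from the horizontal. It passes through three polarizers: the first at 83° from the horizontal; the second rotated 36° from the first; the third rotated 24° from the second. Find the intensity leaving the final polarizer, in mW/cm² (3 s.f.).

I ≈ 23.6 mW/cm²

By Malus's law, I₁ = 62.8 mW/cm² · cos²(34°) = 43.16 mW/cm².
I₂ = I₁ · cos²(36°) = 43.16 · 0.6545 = 28.25 mW/cm².
I₃ = I₂ · cos²(24°) = 28.25 · 0.8346 = 23.58 mW/cm².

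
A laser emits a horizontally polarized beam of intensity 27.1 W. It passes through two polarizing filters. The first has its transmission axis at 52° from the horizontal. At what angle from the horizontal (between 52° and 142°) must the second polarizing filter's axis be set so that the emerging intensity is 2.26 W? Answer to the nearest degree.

θ ≈ 114°

By Malus's law, I₁ = I₀ cos²(52° − 0°) = I₀ cos²(52°) = 0.379 I₀.
Target fraction: 2.26 / 27.1 W = 0.08339 of I₀.
Need I₂/I₀ = 0.08339, so cos²(θ − 52°) = 0.08339 / 0.379 = 0.22.
θ − 52° = arccos(√0.22) = 62.0°, giving θ ≈ 52 + 62.0 = 114.0°.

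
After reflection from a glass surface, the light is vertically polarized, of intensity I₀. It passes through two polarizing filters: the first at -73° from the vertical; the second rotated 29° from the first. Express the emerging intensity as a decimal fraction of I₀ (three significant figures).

I₁ = I₀ cos²(-73° − 0°) = I₀ cos²(73°) = 0.08548 I₀.
I₂ = I₁ cos²(29°) = 0.08548 · 0.765 I₀ = 0.06539 I₀.
Transmitted fraction = 0.06539.

≈ 0.0654 I₀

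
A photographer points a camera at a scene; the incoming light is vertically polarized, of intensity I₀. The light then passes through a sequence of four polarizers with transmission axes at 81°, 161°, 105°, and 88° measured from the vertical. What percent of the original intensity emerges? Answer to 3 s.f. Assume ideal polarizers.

≈ 0.0211%

By Malus's law, I₁ = I₀ cos²(81° − 0°) = I₀ cos²(81°) = 0.02447 I₀.
I₂ = I₁ cos²(161° − 81°) = 0.02447 I₀ · cos²(80°) = 0.0007379 I₀.
I₃ = I₂ cos²(105° − 161°) = 0.0007379 I₀ · cos²(56°) = 0.0002307 I₀.
I₄ = I₃ cos²(88° − 105°) = 0.0002307 I₀ · cos²(17°) = 0.000211 I₀.
That is 0.0211% of the incident intensity.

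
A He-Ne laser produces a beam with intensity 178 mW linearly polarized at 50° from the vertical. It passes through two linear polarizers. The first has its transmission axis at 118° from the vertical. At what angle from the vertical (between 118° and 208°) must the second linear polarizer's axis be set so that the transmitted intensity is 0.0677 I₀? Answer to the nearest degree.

θ ≈ 164°

By Malus's law, I₁ = I₀ cos²(118° − 50°) = I₀ cos²(68°) = 0.1403 I₀.
Need I₂/I₀ = 0.0677, so cos²(θ − 118°) = 0.0677 / 0.1403 = 0.4824.
θ − 118° = arccos(√0.4824) = 46.0°, giving θ ≈ 118 + 46.0 = 164.0°.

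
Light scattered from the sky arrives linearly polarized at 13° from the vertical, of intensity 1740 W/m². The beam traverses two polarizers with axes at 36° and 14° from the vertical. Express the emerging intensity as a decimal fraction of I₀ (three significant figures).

I/I₀ ≈ 0.728

I₁ = 1740 W/m² · cos²(23°) = 1474 W/m².
I₂ = I₁ · cos²(22°) = 1474 · 0.8597 = 1267 W/m².
Transmitted fraction = 0.7284.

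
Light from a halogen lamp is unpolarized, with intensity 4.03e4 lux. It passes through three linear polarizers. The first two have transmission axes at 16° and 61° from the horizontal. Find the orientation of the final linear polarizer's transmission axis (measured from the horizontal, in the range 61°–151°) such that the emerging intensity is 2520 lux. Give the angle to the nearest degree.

Unpolarized light through the first polarizer → I₁ = ½ I₀, now polarized at 16°.
I₂ = I₁ cos²(61° − 16°) = 0.5 I₀ · cos²(45°) = 0.25 I₀.
Target fraction: 2520 / 4.03e4 lux = 0.06253 of I₀.
Need I₃/I₀ = 0.06253, so cos²(θ − 61°) = 0.06253 / 0.25 = 0.2501.
θ − 61° = arccos(√0.2501) = 60.0°, giving θ ≈ 61 + 60.0 = 121.0°.

θ ≈ 121°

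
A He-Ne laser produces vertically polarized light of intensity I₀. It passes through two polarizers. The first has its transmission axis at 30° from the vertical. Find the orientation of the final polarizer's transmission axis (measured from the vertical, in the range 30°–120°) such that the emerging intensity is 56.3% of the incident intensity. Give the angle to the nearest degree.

θ ≈ 60°

I₁ = I₀ cos²(30° − 0°) = I₀ cos²(30°) = 0.75 I₀.
Need I₂/I₀ = 0.563, so cos²(θ − 30°) = 0.563 / 0.75 = 0.7507.
θ − 30° = arccos(√0.7507) = 30.0°, giving θ ≈ 30 + 30.0 = 60.0°.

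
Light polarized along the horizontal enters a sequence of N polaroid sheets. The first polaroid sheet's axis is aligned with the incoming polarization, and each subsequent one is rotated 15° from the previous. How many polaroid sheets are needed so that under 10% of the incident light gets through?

First polarizer is aligned with the polarization: full transmission.
Each further stage multiplies by cos²(15°) = 0.933.
After N polarizers: T = 0.933^(N−1). Require T < 0.10 ⇒ N−1 > ln(0.10)/ln(0.933) = 33.21, so N−1 ≥ 34 and N = 35.
Check: N=35 gives T = 0.09466 < 0.10; N=34 gives T = 0.1015.

N = 35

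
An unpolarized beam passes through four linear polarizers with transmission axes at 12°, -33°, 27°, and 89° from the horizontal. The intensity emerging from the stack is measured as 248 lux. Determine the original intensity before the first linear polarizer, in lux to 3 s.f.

I₀ ≈ 1.80e4 lux

Unpolarized light through the first polarizer → I₁ = ½ I₀, now polarized at 12°.
I₂ = I₁ cos²(-33° − 12°) = 0.5 I₀ · cos²(45°) = 0.25 I₀.
I₃ = I₂ cos²(27° + 33°) = 0.25 I₀ · cos²(60°) = 0.0625 I₀.
I₄ = I₃ cos²(89° − 27°) = 0.0625 I₀ · cos²(62°) = 0.01378 I₀.
So 248 lux = 0.01378 I₀, giving I₀ = 248/0.01378 = 1.8e+04 lux.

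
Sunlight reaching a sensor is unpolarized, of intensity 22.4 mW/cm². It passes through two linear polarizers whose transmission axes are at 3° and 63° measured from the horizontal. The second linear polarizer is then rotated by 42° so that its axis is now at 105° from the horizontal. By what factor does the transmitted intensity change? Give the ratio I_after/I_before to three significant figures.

I_new/I_old ≈ 0.173

Before rotation:
Unpolarized light through the first polarizer → I₁ = ½ I₀, now polarized at 3°.
I₂ = I₁ cos²(63° − 3°) = 0.5 I₀ · cos²(60°) = 0.125 I₀.
After rotation:
Unpolarized light through the first polarizer → I₁ = ½ I₀, now polarized at 3°.
Angle between axes 1 and 2: 78°. I₂ = 0.5 I₀ · cos²(78°) = 0.02161 I₀.
Ratio = 0.02161 / 0.125 = 0.1729.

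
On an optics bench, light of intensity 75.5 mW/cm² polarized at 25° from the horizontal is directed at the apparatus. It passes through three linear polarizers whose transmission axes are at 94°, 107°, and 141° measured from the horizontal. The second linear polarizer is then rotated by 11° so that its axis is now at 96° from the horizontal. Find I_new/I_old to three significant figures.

I_new/I_old ≈ 0.765

Before rotation:
I₁ = I₀ cos²(94° − 25°) = I₀ cos²(69°) = 0.1284 I₀.
I₂ = I₁ cos²(107° − 94°) = 0.1284 I₀ · cos²(13°) = 0.1219 I₀.
I₃ = I₂ cos²(141° − 107°) = 0.1219 I₀ · cos²(34°) = 0.0838 I₀.
After rotation:
I₁ = I₀ cos²(94° − 25°) = I₀ cos²(69°) = 0.1284 I₀.
I₂ = I₁ cos²(96° − 94°) = 0.1284 I₀ · cos²(2°) = 0.1283 I₀.
I₃ = I₂ cos²(141° − 96°) = 0.1283 I₀ · cos²(45°) = 0.06414 I₀.
Ratio = 0.06414 / 0.0838 = 0.7653.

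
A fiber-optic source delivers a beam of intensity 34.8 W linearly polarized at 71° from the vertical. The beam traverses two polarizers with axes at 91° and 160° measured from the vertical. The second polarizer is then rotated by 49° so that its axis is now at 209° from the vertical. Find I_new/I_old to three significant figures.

I_new/I_old ≈ 1.72

Before rotation:
By Malus's law, I₁ = I₀ cos²(91° − 71°) = I₀ cos²(20°) = 0.883 I₀.
I₂ = I₁ cos²(160° − 91°) = 0.883 I₀ · cos²(69°) = 0.1134 I₀.
After rotation:
I₁ = I₀ cos²(91° − 71°) = I₀ cos²(20°) = 0.883 I₀.
Angle between axes 1 and 2: 62°. I₂ = 0.883 I₀ · cos²(62°) = 0.1946 I₀.
Ratio = 0.1946 / 0.1134 = 1.716.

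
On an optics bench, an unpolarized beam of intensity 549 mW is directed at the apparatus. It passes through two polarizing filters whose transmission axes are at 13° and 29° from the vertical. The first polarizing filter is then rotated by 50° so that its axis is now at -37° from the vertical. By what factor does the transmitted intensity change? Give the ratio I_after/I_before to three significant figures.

I_new/I_old ≈ 0.179

Before rotation:
Unpolarized light through the first polarizer → I₁ = ½ I₀, now polarized at 13°.
I₂ = I₁ cos²(29° − 13°) = 0.5 I₀ · cos²(16°) = 0.462 I₀.
After rotation:
Unpolarized light through the first polarizer → I₁ = ½ I₀, now polarized at -37°.
I₂ = I₁ cos²(29° + 37°) = 0.5 I₀ · cos²(66°) = 0.08272 I₀.
Ratio = 0.08272 / 0.462 = 0.179.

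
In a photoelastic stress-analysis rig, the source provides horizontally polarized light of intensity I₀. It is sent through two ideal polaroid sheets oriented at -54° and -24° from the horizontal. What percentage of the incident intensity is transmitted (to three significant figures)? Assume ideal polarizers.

≈ 25.9%

I₁ = I₀ cos²(-54° − 0°) = I₀ cos²(54°) = 0.3455 I₀.
I₂ = I₁ cos²(-24° + 54°) = 0.3455 I₀ · cos²(30°) = 0.2591 I₀.
That is 25.91% of the incident intensity.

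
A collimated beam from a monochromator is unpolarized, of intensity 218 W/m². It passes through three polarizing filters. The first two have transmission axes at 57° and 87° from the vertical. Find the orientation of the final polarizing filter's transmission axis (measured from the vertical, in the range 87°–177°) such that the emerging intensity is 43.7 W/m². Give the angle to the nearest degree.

Unpolarized light through the first polarizer → I₁ = ½ I₀, now polarized at 57°.
I₂ = I₁ cos²(87° − 57°) = 0.5 I₀ · cos²(30°) = 0.375 I₀.
Target fraction: 43.7 / 218 W/m² = 0.2005 of I₀.
Need I₃/I₀ = 0.2005, so cos²(θ − 87°) = 0.2005 / 0.375 = 0.5346.
θ − 87° = arccos(√0.5346) = 43.0°, giving θ ≈ 87 + 43.0 = 130.0°.

θ ≈ 130°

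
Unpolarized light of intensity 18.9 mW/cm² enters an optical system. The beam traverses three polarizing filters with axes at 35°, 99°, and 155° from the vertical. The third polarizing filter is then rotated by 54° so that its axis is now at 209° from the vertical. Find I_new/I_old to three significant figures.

I_new/I_old ≈ 0.374

Before rotation:
Unpolarized light through the first polarizer → I₁ = ½ I₀, now polarized at 35°.
I₂ = I₁ cos²(99° − 35°) = 0.5 I₀ · cos²(64°) = 0.09608 I₀.
I₃ = I₂ cos²(155° − 99°) = 0.09608 I₀ · cos²(56°) = 0.03005 I₀.
After rotation:
Unpolarized light through the first polarizer → I₁ = ½ I₀, now polarized at 35°.
I₂ = I₁ cos²(99° − 35°) = 0.5 I₀ · cos²(64°) = 0.09608 I₀.
Angle between axes 2 and 3: 70°. I₃ = 0.09608 I₀ · cos²(70°) = 0.01124 I₀.
Ratio = 0.01124 / 0.03005 = 0.3741.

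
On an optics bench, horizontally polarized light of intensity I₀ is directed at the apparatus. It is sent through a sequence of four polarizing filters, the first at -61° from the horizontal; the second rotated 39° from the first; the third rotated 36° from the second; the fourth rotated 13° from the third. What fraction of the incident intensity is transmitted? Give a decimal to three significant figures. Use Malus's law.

≈ 0.0882 I₀

By Malus's law, I₁ = I₀ cos²(-61° − 0°) = I₀ cos²(61°) = 0.235 I₀.
I₂ = I₁ cos²(39°) = 0.235 · 0.604 I₀ = 0.142 I₀.
I₃ = I₂ cos²(36°) = 0.142 · 0.6545 I₀ = 0.09291 I₀.
I₄ = I₃ cos²(13°) = 0.09291 · 0.9494 I₀ = 0.08821 I₀.
Transmitted fraction = 0.08821.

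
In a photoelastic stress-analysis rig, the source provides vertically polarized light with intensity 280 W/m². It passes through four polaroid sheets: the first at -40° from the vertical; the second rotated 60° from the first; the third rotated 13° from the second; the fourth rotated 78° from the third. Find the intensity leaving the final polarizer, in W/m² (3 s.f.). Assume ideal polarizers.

By Malus's law, I₁ = 280 W/m² · cos²(40°) = 164.3 W/m².
I₂ = I₁ · cos²(60°) = 164.3 · 0.25 = 41.08 W/m².
I₃ = I₂ · cos²(13°) = 41.08 · 0.9494 = 39 W/m².
I₄ = I₃ · cos²(78°) = 39 · 0.04323 = 1.686 W/m².

I ≈ 1.69 W/m²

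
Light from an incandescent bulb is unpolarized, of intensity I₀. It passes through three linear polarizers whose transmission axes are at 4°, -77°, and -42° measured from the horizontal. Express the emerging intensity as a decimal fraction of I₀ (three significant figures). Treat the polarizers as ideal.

≈ 0.00821 I₀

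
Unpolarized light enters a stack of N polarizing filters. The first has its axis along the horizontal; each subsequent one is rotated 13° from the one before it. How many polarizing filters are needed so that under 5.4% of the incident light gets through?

First polarizer halves the unpolarized light: factor 1/2.
Each further stage multiplies by cos²(13°) = 0.9494.
After N polarizers: T = 0.5·0.9494^(N−1). Require T < 0.054 ⇒ N−1 > ln(0.054/0.5)/ln(0.9494) = 42.86, so N−1 ≥ 43 and N = 44.
Check: N=44 gives T = 0.05361 < 0.054; N=43 gives T = 0.05647.

N = 44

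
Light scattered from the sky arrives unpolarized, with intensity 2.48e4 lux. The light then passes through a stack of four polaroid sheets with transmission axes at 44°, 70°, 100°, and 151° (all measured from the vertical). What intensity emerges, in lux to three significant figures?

I ≈ 2980 lux

Unpolarized light through the first polarizer → I₁ = 2.48e4 lux/2 = 1.24e+04 lux, polarized at 44°.
I₂ = I₁ · cos²(26°) = 1.24e+04 · 0.8078 = 1.002e+04 lux.
I₃ = I₂ · cos²(30°) = 1.002e+04 · 0.75 = 7513 lux.
I₄ = I₃ · cos²(51°) = 7513 · 0.396 = 2975 lux.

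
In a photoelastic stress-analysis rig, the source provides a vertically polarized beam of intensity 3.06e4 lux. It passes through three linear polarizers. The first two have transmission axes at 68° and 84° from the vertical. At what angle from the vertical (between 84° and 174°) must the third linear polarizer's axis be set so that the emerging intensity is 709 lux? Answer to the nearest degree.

By Malus's law, I₁ = I₀ cos²(68° − 0°) = I₀ cos²(68°) = 0.1403 I₀.
I₂ = I₁ cos²(84° − 68°) = 0.1403 I₀ · cos²(16°) = 0.1297 I₀.
Target fraction: 709 / 3.06e4 lux = 0.02317 of I₀.
Need I₃/I₀ = 0.02317, so cos²(θ − 84°) = 0.02317 / 0.1297 = 0.1787.
θ − 84° = arccos(√0.1787) = 65.0°, giving θ ≈ 84 + 65.0 = 149.0°.

θ ≈ 149°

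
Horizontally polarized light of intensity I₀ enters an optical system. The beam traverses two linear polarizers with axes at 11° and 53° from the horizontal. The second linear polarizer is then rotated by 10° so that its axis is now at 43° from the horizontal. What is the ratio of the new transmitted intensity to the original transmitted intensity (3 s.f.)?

Before rotation:
I₁ = I₀ cos²(11° − 0°) = I₀ cos²(11°) = 0.9636 I₀.
I₂ = I₁ cos²(53° − 11°) = 0.9636 I₀ · cos²(42°) = 0.5322 I₀.
After rotation:
I₁ = I₀ cos²(11° − 0°) = I₀ cos²(11°) = 0.9636 I₀.
I₂ = I₁ cos²(43° − 11°) = 0.9636 I₀ · cos²(32°) = 0.693 I₀.
Ratio = 0.693 / 0.5322 = 1.302.

I_new/I_old ≈ 1.30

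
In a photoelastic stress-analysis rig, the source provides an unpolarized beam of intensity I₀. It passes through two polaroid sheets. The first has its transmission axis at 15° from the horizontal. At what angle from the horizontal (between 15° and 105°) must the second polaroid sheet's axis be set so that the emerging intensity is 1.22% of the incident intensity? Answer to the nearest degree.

Unpolarized light through the first polarizer → I₁ = ½ I₀, now polarized at 15°.
Need I₂/I₀ = 0.0122, so cos²(θ − 15°) = 0.0122 / 0.5 = 0.0244.
θ − 15° = arccos(√0.0244) = 81.0°, giving θ ≈ 15 + 81.0 = 96.0°.

θ ≈ 96°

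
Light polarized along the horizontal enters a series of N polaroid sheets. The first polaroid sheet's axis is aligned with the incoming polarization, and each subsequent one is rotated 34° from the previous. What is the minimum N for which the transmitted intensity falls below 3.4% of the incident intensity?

First polarizer is aligned with the polarization: full transmission.
Each further stage multiplies by cos²(34°) = 0.6873.
After N polarizers: T = 0.6873^(N−1). Require T < 0.034 ⇒ N−1 > ln(0.034)/ln(0.6873) = 9.02, so N−1 ≥ 10 and N = 11.
Check: N=11 gives T = 0.02352 < 0.034; N=10 gives T = 0.03422.

N = 11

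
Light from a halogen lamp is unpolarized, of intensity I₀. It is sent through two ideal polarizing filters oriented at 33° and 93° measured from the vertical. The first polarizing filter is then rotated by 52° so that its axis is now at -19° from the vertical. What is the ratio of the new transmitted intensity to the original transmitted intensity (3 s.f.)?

I_new/I_old ≈ 0.561

Before rotation:
Unpolarized light through the first polarizer → I₁ = ½ I₀, now polarized at 33°.
I₂ = I₁ cos²(93° − 33°) = 0.5 I₀ · cos²(60°) = 0.125 I₀.
After rotation:
Unpolarized light through the first polarizer → I₁ = ½ I₀, now polarized at -19°.
Angle between axes 1 and 2: 68°. I₂ = 0.5 I₀ · cos²(68°) = 0.07017 I₀.
Ratio = 0.07017 / 0.125 = 0.5613.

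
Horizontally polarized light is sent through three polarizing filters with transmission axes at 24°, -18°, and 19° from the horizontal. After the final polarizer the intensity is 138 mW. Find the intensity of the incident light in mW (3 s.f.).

I₀ ≈ 469 mW

I₁ = I₀ cos²(24° − 0°) = I₀ cos²(24°) = 0.8346 I₀.
I₂ = I₁ cos²(-18° − 24°) = 0.8346 I₀ · cos²(42°) = 0.4609 I₀.
I₃ = I₂ cos²(19° + 18°) = 0.4609 I₀ · cos²(37°) = 0.294 I₀.
So 138 mW = 0.294 I₀, giving I₀ = 138/0.294 = 469.4 mW.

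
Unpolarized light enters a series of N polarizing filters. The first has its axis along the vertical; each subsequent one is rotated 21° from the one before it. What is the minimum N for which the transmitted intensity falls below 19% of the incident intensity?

First polarizer halves the unpolarized light: factor 1/2.
Each further stage multiplies by cos²(21°) = 0.8716.
After N polarizers: T = 0.5·0.8716^(N−1). Require T < 0.19 ⇒ N−1 > ln(0.19/0.5)/ln(0.8716) = 7.04, so N−1 ≥ 8 and N = 9.
Check: N=9 gives T = 0.1665 < 0.19; N=8 gives T = 0.191.

N = 9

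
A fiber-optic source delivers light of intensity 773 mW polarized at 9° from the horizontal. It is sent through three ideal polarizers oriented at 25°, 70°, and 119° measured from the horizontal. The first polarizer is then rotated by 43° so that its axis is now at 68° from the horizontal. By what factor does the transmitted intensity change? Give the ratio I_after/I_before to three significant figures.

Before rotation:
By Malus's law, I₁ = I₀ cos²(25° − 9°) = I₀ cos²(16°) = 0.924 I₀.
I₂ = I₁ cos²(70° − 25°) = 0.924 I₀ · cos²(45°) = 0.462 I₀.
I₃ = I₂ cos²(119° − 70°) = 0.462 I₀ · cos²(49°) = 0.1989 I₀.
After rotation:
I₁ = I₀ cos²(68° − 9°) = I₀ cos²(59°) = 0.2653 I₀.
I₂ = I₁ cos²(70° − 68°) = 0.2653 I₀ · cos²(2°) = 0.2649 I₀.
I₃ = I₂ cos²(119° − 70°) = 0.2649 I₀ · cos²(49°) = 0.114 I₀.
Ratio = 0.114 / 0.1989 = 0.5735.

I_new/I_old ≈ 0.573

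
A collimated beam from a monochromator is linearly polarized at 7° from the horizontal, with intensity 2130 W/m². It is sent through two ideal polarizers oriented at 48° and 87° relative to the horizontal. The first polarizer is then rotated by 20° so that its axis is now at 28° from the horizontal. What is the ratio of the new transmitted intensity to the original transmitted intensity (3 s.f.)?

Before rotation:
I₁ = I₀ cos²(48° − 7°) = I₀ cos²(41°) = 0.5696 I₀.
I₂ = I₁ cos²(87° − 48°) = 0.5696 I₀ · cos²(39°) = 0.344 I₀.
After rotation:
I₁ = I₀ cos²(28° − 7°) = I₀ cos²(21°) = 0.8716 I₀.
I₂ = I₁ cos²(87° − 28°) = 0.8716 I₀ · cos²(59°) = 0.2312 I₀.
Ratio = 0.2312 / 0.344 = 0.6721.

I_new/I_old ≈ 0.672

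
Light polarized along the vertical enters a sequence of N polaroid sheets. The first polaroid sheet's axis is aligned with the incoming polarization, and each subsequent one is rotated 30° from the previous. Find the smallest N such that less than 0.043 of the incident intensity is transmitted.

N = 12

First polarizer is aligned with the polarization: full transmission.
Each further stage multiplies by cos²(30°) = 0.75.
After N polarizers: T = 0.75^(N−1). Require T < 0.043 ⇒ N−1 > ln(0.043)/ln(0.75) = 10.94, so N−1 ≥ 11 and N = 12.
Check: N=12 gives T = 0.04224 < 0.043; N=11 gives T = 0.05631.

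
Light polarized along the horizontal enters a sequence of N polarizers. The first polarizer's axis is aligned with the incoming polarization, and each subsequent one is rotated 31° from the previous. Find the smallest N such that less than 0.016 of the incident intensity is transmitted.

First polarizer is aligned with the polarization: full transmission.
Each further stage multiplies by cos²(31°) = 0.7347.
After N polarizers: T = 0.7347^(N−1). Require T < 0.016 ⇒ N−1 > ln(0.016)/ln(0.7347) = 13.42, so N−1 ≥ 14 and N = 15.
Check: N=15 gives T = 0.01336 < 0.016; N=14 gives T = 0.01818.

N = 15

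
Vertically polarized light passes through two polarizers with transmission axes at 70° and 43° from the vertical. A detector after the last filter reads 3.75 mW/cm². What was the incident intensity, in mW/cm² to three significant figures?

I₀ ≈ 40.4 mW/cm²

By Malus's law, I₁ = I₀ cos²(70° − 0°) = I₀ cos²(70°) = 0.117 I₀.
I₂ = I₁ cos²(43° − 70°) = 0.117 I₀ · cos²(27°) = 0.09287 I₀.
So 3.75 mW/cm² = 0.09287 I₀, giving I₀ = 3.75/0.09287 = 40.38 mW/cm².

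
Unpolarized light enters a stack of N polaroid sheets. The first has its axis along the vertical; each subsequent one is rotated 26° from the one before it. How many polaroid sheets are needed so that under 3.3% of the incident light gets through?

First polarizer halves the unpolarized light: factor 1/2.
Each further stage multiplies by cos²(26°) = 0.8078.
After N polarizers: T = 0.5·0.8078^(N−1). Require T < 0.033 ⇒ N−1 > ln(0.033/0.5)/ln(0.8078) = 12.74, so N−1 ≥ 13 and N = 14.
Check: N=14 gives T = 0.0312 < 0.033; N=13 gives T = 0.03862.

N = 14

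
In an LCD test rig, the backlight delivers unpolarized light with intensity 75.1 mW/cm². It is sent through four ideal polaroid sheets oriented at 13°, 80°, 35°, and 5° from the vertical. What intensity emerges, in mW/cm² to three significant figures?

I ≈ 2.15 mW/cm²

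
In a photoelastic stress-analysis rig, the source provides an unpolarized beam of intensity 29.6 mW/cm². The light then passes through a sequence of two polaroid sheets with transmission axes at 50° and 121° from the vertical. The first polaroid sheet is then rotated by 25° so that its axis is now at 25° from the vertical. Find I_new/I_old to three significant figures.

Before rotation:
Unpolarized light through the first polarizer → I₁ = ½ I₀, now polarized at 50°.
I₂ = I₁ cos²(121° − 50°) = 0.5 I₀ · cos²(71°) = 0.053 I₀.
After rotation:
Unpolarized light through the first polarizer → I₁ = ½ I₀, now polarized at 25°.
Angle between axes 1 and 2: 84°. I₂ = 0.5 I₀ · cos²(84°) = 0.005463 I₀.
Ratio = 0.005463 / 0.053 = 0.1031.

I_new/I_old ≈ 0.103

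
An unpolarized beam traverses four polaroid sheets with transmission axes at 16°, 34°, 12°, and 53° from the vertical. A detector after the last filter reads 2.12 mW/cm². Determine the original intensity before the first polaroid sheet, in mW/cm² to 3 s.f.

I₀ ≈ 9.57 mW/cm²

Unpolarized light through the first polarizer → I₁ = ½ I₀, now polarized at 16°.
I₂ = I₁ cos²(34° − 16°) = 0.5 I₀ · cos²(18°) = 0.4523 I₀.
I₃ = I₂ cos²(12° − 34°) = 0.4523 I₀ · cos²(22°) = 0.3888 I₀.
I₄ = I₃ cos²(53° − 12°) = 0.3888 I₀ · cos²(41°) = 0.2214 I₀.
So 2.12 mW/cm² = 0.2214 I₀, giving I₀ = 2.12/0.2214 = 9.573 mW/cm².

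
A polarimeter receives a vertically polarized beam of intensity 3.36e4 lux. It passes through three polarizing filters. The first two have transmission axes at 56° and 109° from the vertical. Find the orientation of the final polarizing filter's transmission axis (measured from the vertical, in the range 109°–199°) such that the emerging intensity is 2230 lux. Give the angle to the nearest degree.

By Malus's law, I₁ = I₀ cos²(56° − 0°) = I₀ cos²(56°) = 0.3127 I₀.
I₂ = I₁ cos²(109° − 56°) = 0.3127 I₀ · cos²(53°) = 0.1133 I₀.
Target fraction: 2230 / 3.36e4 lux = 0.06637 of I₀.
Need I₃/I₀ = 0.06637, so cos²(θ − 109°) = 0.06637 / 0.1133 = 0.586.
θ − 109° = arccos(√0.586) = 40.0°, giving θ ≈ 109 + 40.0 = 149.0°.

θ ≈ 149°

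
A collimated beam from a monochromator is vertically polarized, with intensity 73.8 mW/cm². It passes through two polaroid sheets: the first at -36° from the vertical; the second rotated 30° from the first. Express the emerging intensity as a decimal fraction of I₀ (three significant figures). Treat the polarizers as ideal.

I₁ = 73.8 mW/cm² · cos²(36°) = 48.3 mW/cm².
I₂ = I₁ · cos²(30°) = 48.3 · 0.75 = 36.23 mW/cm².
Transmitted fraction = 0.4909.

I/I₀ ≈ 0.491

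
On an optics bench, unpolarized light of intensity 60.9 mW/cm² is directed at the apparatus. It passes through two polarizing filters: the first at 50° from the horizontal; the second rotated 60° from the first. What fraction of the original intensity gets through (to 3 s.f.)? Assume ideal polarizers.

I/I₀ ≈ 0.125

Unpolarized light through the first polarizer → I₁ = 60.9 mW/cm²/2 = 30.45 mW/cm², polarized at 50°.
I₂ = I₁ · cos²(60°) = 30.45 · 0.25 = 7.613 mW/cm².
Transmitted fraction = 0.125.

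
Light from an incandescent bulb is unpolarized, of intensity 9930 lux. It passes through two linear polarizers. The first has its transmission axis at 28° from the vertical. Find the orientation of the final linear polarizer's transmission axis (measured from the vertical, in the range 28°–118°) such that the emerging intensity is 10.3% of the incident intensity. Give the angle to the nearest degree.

θ ≈ 91°

Unpolarized light through the first polarizer → I₁ = ½ I₀, now polarized at 28°.
Need I₂/I₀ = 0.103, so cos²(θ − 28°) = 0.103 / 0.5 = 0.206.
θ − 28° = arccos(√0.206) = 63.0°, giving θ ≈ 28 + 63.0 = 91.0°.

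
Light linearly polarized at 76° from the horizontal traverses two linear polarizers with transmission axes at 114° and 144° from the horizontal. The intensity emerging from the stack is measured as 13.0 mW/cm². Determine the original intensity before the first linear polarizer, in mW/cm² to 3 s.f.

By Malus's law, I₁ = I₀ cos²(114° − 76°) = I₀ cos²(38°) = 0.621 I₀.
I₂ = I₁ cos²(144° − 114°) = 0.621 I₀ · cos²(30°) = 0.4657 I₀.
So 13.0 mW/cm² = 0.4657 I₀, giving I₀ = 13.0/0.4657 = 27.91 mW/cm².

I₀ ≈ 27.9 mW/cm²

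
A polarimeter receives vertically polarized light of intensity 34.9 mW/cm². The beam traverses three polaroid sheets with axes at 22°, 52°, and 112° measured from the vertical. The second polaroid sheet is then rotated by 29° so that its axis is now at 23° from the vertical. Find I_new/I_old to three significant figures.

Before rotation:
I₁ = I₀ cos²(22° − 0°) = I₀ cos²(22°) = 0.8597 I₀.
I₂ = I₁ cos²(52° − 22°) = 0.8597 I₀ · cos²(30°) = 0.6448 I₀.
I₃ = I₂ cos²(112° − 52°) = 0.6448 I₀ · cos²(60°) = 0.1612 I₀.
After rotation:
I₁ = I₀ cos²(22° − 0°) = I₀ cos²(22°) = 0.8597 I₀.
I₂ = I₁ cos²(23° − 22°) = 0.8597 I₀ · cos²(1°) = 0.8594 I₀.
I₃ = I₂ cos²(112° − 23°) = 0.8594 I₀ · cos²(89°) = 0.0002618 I₀.
Ratio = 0.0002618 / 0.1612 = 0.001624.

I_new/I_old ≈ 0.00162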